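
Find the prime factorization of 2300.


2300 / 2 = 1150
1150 / 2 = 575
575 / 5 = 115
115 / 5 = 23
23 / 23 = 1
2300 = 2^2 × 5^2 × 23


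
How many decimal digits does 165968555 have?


165968555 has 9 digits in base 10
floor(log10(165968555)) + 1 = floor(8.2200) + 1 = 9

9 digits (base 10)


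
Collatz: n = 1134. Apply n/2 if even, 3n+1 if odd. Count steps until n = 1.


1134 → 567 → 1702 → 851 → 2554 → 1277 → 3832 → 1916 → 958 → 479 → 1438 → 719 → 2158 → 1079 → 3238 → 1619 → 4858 → 2429 → 7288 → 3644 → 1822 → 911 → 2734 → 1367 → 4102 → 2051 → 6154 → 3077 → 9232 → 4616 → 2308 → 1154 → 577 → 1732 → 866 → 433 → 1300 → 650 → 325 → 976 → 488 → 244 → 122 → 61 → 184 → 92 → 46 → 23 → 70 → 35 → 106 → 53 → 160 → 80 → 40 → 20 → 10 → 5 → 16 → 8 → 4 → 2 → 1
Total steps = 62

62 steps


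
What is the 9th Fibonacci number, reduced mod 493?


F(k) mod 493 for k=1..9:
1, 1, 2, 3, 5, 8, 13, 21, 34
F(9) mod 493 = 34


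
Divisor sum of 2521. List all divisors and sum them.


Divisors of 2521: 1, 2521
Sum = 1 + 2521 = 2522

σ(2521) = 2522


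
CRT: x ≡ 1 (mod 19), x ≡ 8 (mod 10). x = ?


M = 19*10 = 190
M1 = M/19 = 10, M2 = M/10 = 19
M1^(-1) mod 19 = 2, M2^(-1) mod 10 = 9
x = 1*10*2 + 8*19*9 = 1388
1388 mod 190 = 58
Check: 58 mod 19 = 1 ✓, 58 mod 10 = 8 ✓

x ≡ 58 (mod 190)


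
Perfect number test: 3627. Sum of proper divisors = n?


Proper divisors of 3627: 1, 3, 9, 13, 31, 39, 93, 117, 279, 403, 1209
Sum = 1 + 3 + 9 + 13 + 31 + 39 + 93 + 117 + 279 + 403 + 1209 = 2197

No, 3627 is not perfect (2197 ≠ 3627)


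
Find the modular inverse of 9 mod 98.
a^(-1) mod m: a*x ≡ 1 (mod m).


Use the extended Euclidean algorithm on (98, 9); each row r = 98*s + 9*t:
r=98, s=1, t=0
r=9, s=0, t=1
q=10: r=8, s=1, t=-10   [98*(1) + 9*(-10) = 8]
q=1: r=1, s=-1, t=11   [98*(-1) + 9*(11) = 1]
q=8: r=0, s=9, t=-98   [98*(9) + 9*(-98) = 0]
GCD = 1 with t = 11, so 9*(11) ≡ 1 (mod 98)
Inverse = 11 mod 98 = 11
Check: 9 * 11 = 99 ≡ 1 (mod 98)

9^(-1) ≡ 11 (mod 98)


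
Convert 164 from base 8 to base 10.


164 (base 8) = 116 (decimal)
116 (decimal) = 116 (base 10)


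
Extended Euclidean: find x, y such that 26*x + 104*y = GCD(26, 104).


Tabular extended Euclidean (each row: r = 26*s + 104*t):
r=26, s=1, t=0
r=104, s=0, t=1
q=0: r=26, s=1, t=0   [26*(1) + 104*(0) = 26]
q=4: r=0, s=-4, t=1   [26*(-4) + 104*(1) = 0]
GCD = 26; from the row with r=26: x=1, y=0
Check: 26*(1) + 104*(0) = 26 + 0 = 26

GCD = 26, x = 1, y = 0


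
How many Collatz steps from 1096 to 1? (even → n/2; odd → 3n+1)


1096 → 548 → 274 → 137 → 412 → 206 → 103 → 310 → 155 → 466 → 233 → 700 → 350 → 175 → 526 → 263 → 790 → 395 → 1186 → 593 → 1780 → 890 → 445 → 1336 → 668 → 334 → 167 → 502 → 251 → 754 → 377 → 1132 → 566 → 283 → 850 → 425 → 1276 → 638 → 319 → 958 → 479 → 1438 → 719 → 2158 → 1079 → 3238 → 1619 → 4858 → 2429 → 7288 → 3644 → 1822 → 911 → 2734 → 1367 → 4102 → 2051 → 6154 → 3077 → 9232 → 4616 → 2308 → 1154 → 577 → 1732 → 866 → 433 → 1300 → 650 → 325 → 976 → 488 → 244 → 122 → 61 → 184 → 92 → 46 → 23 → 70 → 35 → 106 → 53 → 160 → 80 → 40 → 20 → 10 → 5 → 16 → 8 → 4 → 2 → 1
Total steps = 93

93 steps


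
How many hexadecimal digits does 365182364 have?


365182364 in base 16 = 15C43D9C
Number of digits = 8

8 digits (base 16)


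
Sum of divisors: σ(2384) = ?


Divisors of 2384: 1, 2, 4, 8, 16, 149, 298, 596, 1192, 2384
Sum = 1 + 2 + 4 + 8 + 16 + 149 + 298 + 596 + 1192 + 2384 = 4650

σ(2384) = 4650


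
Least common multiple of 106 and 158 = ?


GCD(106, 158) = 2
LCM = 106*158/2 = 16748/2 = 8374

LCM = 8374


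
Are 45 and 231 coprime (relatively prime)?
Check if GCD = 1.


Euclidean algorithm:
231 = 5 * 45 + 6
45 = 7 * 6 + 3
6 = 2 * 3 + 0
GCD(45, 231) = 3

No, not coprime (GCD = 3)


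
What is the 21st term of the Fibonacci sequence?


Sequence: 1, 1, 2, 3, 5, 8, 13, 21, 34, 55, 89, 144, 233, 377, 610, 987, 1597, 2584, 4181, 6765, 10946
F(21) = 10946


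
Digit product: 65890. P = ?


6 × 5 × 8 × 9 × 0 = 0


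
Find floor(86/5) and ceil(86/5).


86/5 = 17.2000
floor = 17
ceil = 18

floor = 17, ceil = 18


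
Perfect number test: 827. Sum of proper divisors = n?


Proper divisors of 827: 1
Sum = 1 = 1

No, 827 is not perfect (1 ≠ 827)


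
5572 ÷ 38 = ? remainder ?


5572 = 38 * 146 + 24
Check: 5548 + 24 = 5572

q = 146, r = 24


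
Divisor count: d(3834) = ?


3834 = 2^1 × 3^3 × 71^1
d(3834) = (1+1) × (3+1) × (1+1) = 16

16 divisors


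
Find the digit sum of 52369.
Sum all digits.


5 + 2 + 3 + 6 + 9 = 25


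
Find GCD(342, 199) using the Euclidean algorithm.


342 = 1 * 199 + 143
199 = 1 * 143 + 56
143 = 2 * 56 + 31
56 = 1 * 31 + 25
31 = 1 * 25 + 6
25 = 4 * 6 + 1
6 = 6 * 1 + 0
GCD = 1


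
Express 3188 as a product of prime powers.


3188 / 2 = 1594
1594 / 2 = 797
797 / 797 = 1
3188 = 2^2 × 797


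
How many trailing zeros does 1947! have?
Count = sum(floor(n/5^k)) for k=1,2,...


floor(1947/5) = 389
floor(1947/25) = 77
floor(1947/125) = 15
floor(1947/625) = 3
Total = 484

484 trailing zeros


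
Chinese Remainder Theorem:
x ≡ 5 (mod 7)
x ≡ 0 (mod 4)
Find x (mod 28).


M = 7*4 = 28
M1 = M/7 = 4, M2 = M/4 = 7
M1^(-1) mod 7 = 2, M2^(-1) mod 4 = 3
x = 5*4*2 + 0*7*3 = 40
40 mod 28 = 12
Check: 12 mod 7 = 5 ✓, 12 mod 4 = 0 ✓

x ≡ 12 (mod 28)


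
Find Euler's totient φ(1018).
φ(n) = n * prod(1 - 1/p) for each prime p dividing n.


1018 = 2 × 509
Prime factors: 2, 509
φ(1018) = 1018 × (1-1/2) × (1-1/509)
= 1018 × 1/2 × 508/509 = 508

φ(1018) = 508


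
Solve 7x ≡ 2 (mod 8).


GCD(7, 8) = 1, unique solution
a^(-1) mod 8 = 7
x = 7 * 2 mod 8 = 6

x ≡ 6 (mod 8)


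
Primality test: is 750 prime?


750 / 2 = 375 (exact division)
750 is NOT prime.

No, 750 is not prime


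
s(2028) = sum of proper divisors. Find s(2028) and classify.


Proper divisors: 1, 2, 3, 4, 6, 12, 13, 26, 39, 52, 78, 156, 169, 338, 507, 676, 1014
Sum = 1 + 2 + 3 + 4 + 6 + 12 + 13 + 26 + 39 + 52 + 78 + 156 + 169 + 338 + 507 + 676 + 1014 = 3096
3096 > 2028 → abundant

s(2028) = 3096 (abundant)


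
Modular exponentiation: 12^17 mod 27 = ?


12^1 mod 27 = 12
12^2 mod 27 = 9
12^3 mod 27 = 0
12^4 mod 27 = 0
12^5 mod 27 = 0
12^6 mod 27 = 0
12^7 mod 27 = 0
12^8 mod 27 = 0
12^9 mod 27 = 0
12^10 mod 27 = 0
12^11 mod 27 = 0
12^12 mod 27 = 0
12^13 mod 27 = 0
12^14 mod 27 = 0
12^15 mod 27 = 0
12^16 mod 27 = 0
12^17 mod 27 = 0


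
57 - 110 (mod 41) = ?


57 - 110 = -53
-53 mod 41 = 29


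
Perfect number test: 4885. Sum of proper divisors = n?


Proper divisors of 4885: 1, 5, 977
Sum = 1 + 5 + 977 = 983

No, 4885 is not perfect (983 ≠ 4885)


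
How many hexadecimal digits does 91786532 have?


91786532 in base 16 = 5788D24
Number of digits = 7

7 digits (base 16)


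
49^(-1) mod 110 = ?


Use the extended Euclidean algorithm on (110, 49); each row r = 110*s + 49*t:
r=110, s=1, t=0
r=49, s=0, t=1
q=2: r=12, s=1, t=-2   [110*(1) + 49*(-2) = 12]
q=4: r=1, s=-4, t=9   [110*(-4) + 49*(9) = 1]
q=12: r=0, s=49, t=-110   [110*(49) + 49*(-110) = 0]
GCD = 1 with t = 9, so 49*(9) ≡ 1 (mod 110)
Inverse = 9 mod 110 = 9
Check: 49 * 9 = 441 ≡ 1 (mod 110)

49^(-1) ≡ 9 (mod 110)


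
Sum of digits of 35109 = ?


3 + 5 + 1 + 0 + 9 = 18


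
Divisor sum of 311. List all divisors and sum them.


Divisors of 311: 1, 311
Sum = 1 + 311 = 312

σ(311) = 312


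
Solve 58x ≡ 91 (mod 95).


GCD(58, 95) = 1, unique solution
a^(-1) mod 95 = 77
x = 77 * 91 mod 95 = 72

x ≡ 72 (mod 95)


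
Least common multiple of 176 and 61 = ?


GCD(176, 61) = 1
LCM = 176*61/1 = 10736/1 = 10736

LCM = 10736


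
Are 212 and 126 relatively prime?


Euclidean algorithm:
212 = 1 * 126 + 86
126 = 1 * 86 + 40
86 = 2 * 40 + 6
40 = 6 * 6 + 4
6 = 1 * 4 + 2
4 = 2 * 2 + 0
GCD(212, 126) = 2

No, not coprime (GCD = 2)


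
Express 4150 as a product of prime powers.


4150 / 2 = 2075
2075 / 5 = 415
415 / 5 = 83
83 / 83 = 1
4150 = 2 × 5^2 × 83


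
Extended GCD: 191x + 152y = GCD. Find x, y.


Tabular extended Euclidean (each row: r = 191*s + 152*t):
r=191, s=1, t=0
r=152, s=0, t=1
q=1: r=39, s=1, t=-1   [191*(1) + 152*(-1) = 39]
q=3: r=35, s=-3, t=4   [191*(-3) + 152*(4) = 35]
q=1: r=4, s=4, t=-5   [191*(4) + 152*(-5) = 4]
q=8: r=3, s=-35, t=44   [191*(-35) + 152*(44) = 3]
q=1: r=1, s=39, t=-49   [191*(39) + 152*(-49) = 1]
q=3: r=0, s=-152, t=191   [191*(-152) + 152*(191) = 0]
GCD = 1; from the row with r=1: x=39, y=-49
Check: 191*(39) + 152*(-49) = 7449 - 7448 = 1

GCD = 1, x = 39, y = -49


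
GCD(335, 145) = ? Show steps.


335 = 2 * 145 + 45
145 = 3 * 45 + 10
45 = 4 * 10 + 5
10 = 2 * 5 + 0
GCD = 5


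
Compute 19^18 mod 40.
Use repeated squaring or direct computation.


19^1 mod 40 = 19
19^2 mod 40 = 1
19^3 mod 40 = 19
19^4 mod 40 = 1
19^5 mod 40 = 19
19^6 mod 40 = 1
19^7 mod 40 = 19
19^8 mod 40 = 1
19^9 mod 40 = 19
19^10 mod 40 = 1
19^11 mod 40 = 19
19^12 mod 40 = 1
19^13 mod 40 = 19
19^14 mod 40 = 1
19^15 mod 40 = 19
19^16 mod 40 = 1
19^17 mod 40 = 19
19^18 mod 40 = 1


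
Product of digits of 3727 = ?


3 × 7 × 2 × 7 = 294


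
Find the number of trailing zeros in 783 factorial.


floor(783/5) = 156
floor(783/25) = 31
floor(783/125) = 6
floor(783/625) = 1
Total = 194

194 trailing zeros


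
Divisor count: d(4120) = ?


4120 = 2^3 × 5^1 × 103^1
d(4120) = (3+1) × (1+1) × (1+1) = 16

16 divisors


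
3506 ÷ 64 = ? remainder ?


3506 = 64 * 54 + 50
Check: 3456 + 50 = 3506

q = 54, r = 50


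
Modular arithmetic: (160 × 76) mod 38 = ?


160 × 76 = 12160
12160 mod 38 = 0


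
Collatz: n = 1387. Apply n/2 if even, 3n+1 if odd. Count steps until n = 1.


1387 → 4162 → 2081 → 6244 → 3122 → 1561 → 4684 → 2342 → 1171 → 3514 → 1757 → 5272 → 2636 → 1318 → 659 → 1978 → 989 → 2968 → 1484 → 742 → 371 → 1114 → 557 → 1672 → 836 → 418 → 209 → 628 → 314 → 157 → 472 → 236 → 118 → 59 → 178 → 89 → 268 → 134 → 67 → 202 → 101 → 304 → 152 → 76 → 38 → 19 → 58 → 29 → 88 → 44 → 22 → 11 → 34 → 17 → 52 → 26 → 13 → 40 → 20 → 10 → 5 → 16 → 8 → 4 → 2 → 1
Total steps = 65

65 steps


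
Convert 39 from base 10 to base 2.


39 (base 10) = 39 (decimal)
39 (decimal) = 100111 (base 2)


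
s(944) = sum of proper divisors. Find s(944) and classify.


Proper divisors: 1, 2, 4, 8, 16, 59, 118, 236, 472
Sum = 1 + 2 + 4 + 8 + 16 + 59 + 118 + 236 + 472 = 916
916 < 944 → deficient

s(944) = 916 (deficient)


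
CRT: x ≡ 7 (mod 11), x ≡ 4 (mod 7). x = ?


M = 11*7 = 77
M1 = M/11 = 7, M2 = M/7 = 11
M1^(-1) mod 11 = 8, M2^(-1) mod 7 = 2
x = 7*7*8 + 4*11*2 = 480
480 mod 77 = 18
Check: 18 mod 11 = 7 ✓, 18 mod 7 = 4 ✓

x ≡ 18 (mod 77)


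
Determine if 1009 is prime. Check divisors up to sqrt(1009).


Check divisors up to sqrt(1009) = 31.7648
No divisors found.
1009 is prime.

Yes, 1009 is prime


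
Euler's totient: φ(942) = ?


942 = 2 × 3 × 157
Prime factors: 2, 3, 157
φ(942) = 942 × (1-1/2) × (1-1/3) × (1-1/157)
= 942 × 1/2 × 2/3 × 156/157 = 312

φ(942) = 312


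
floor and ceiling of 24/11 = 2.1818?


24/11 = 2.1818
floor = 2
ceil = 3

floor = 2, ceil = 3


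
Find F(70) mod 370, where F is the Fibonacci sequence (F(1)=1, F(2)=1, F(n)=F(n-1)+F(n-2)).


F(k) mod 370 for k=1..70:
1, 1, 2, 3, 5, 8, 13, 21, 34, 55, 89, 144, 233, 7, 240, 247, 117, 364, 111, 105, 216, 321, 167, 118, 285, 33, 318, 351, 299, 280, 209, 119, 328, 77, 35, 112, 147, 259, 36, 295, 331, 256, 217, 103, 320, 53, 3, 56, 59, 115, 174, 289, 93, 12, 105, 117, 222, 339, 191, 160, 351, 141, 122, 263, 15, 278, 293, 201, 124, 325
F(70) mod 370 = 325


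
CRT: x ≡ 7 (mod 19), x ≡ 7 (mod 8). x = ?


M = 19*8 = 152
M1 = M/19 = 8, M2 = M/8 = 19
M1^(-1) mod 19 = 12, M2^(-1) mod 8 = 3
x = 7*8*12 + 7*19*3 = 1071
1071 mod 152 = 7
Check: 7 mod 19 = 7 ✓, 7 mod 8 = 7 ✓

x ≡ 7 (mod 152)


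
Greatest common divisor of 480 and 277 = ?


480 = 1 * 277 + 203
277 = 1 * 203 + 74
203 = 2 * 74 + 55
74 = 1 * 55 + 19
55 = 2 * 19 + 17
19 = 1 * 17 + 2
17 = 8 * 2 + 1
2 = 2 * 1 + 0
GCD = 1


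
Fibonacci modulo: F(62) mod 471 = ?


F(k) mod 471 for k=1..62:
1, 1, 2, 3, 5, 8, 13, 21, 34, 55, 89, 144, 233, 377, 139, 45, 184, 229, 413, 171, 113, 284, 397, 210, 136, 346, 11, 357, 368, 254, 151, 405, 85, 19, 104, 123, 227, 350, 106, 456, 91, 76, 167, 243, 410, 182, 121, 303, 424, 256, 209, 465, 203, 197, 400, 126, 55, 181, 236, 417, 182, 128
F(62) mod 471 = 128


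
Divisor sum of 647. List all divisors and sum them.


Divisors of 647: 1, 647
Sum = 1 + 647 = 648

σ(647) = 648


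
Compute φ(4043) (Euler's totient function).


4043 = 13 × 311
Prime factors: 13, 311
φ(4043) = 4043 × (1-1/13) × (1-1/311)
= 4043 × 12/13 × 310/311 = 3720

φ(4043) = 3720


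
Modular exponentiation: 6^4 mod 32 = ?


6^1 mod 32 = 6
6^2 mod 32 = 4
6^3 mod 32 = 24
6^4 mod 32 = 16


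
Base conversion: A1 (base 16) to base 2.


A1 (base 16) = 161 (decimal)
161 (decimal) = 10100001 (base 2)


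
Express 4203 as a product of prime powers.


4203 / 3 = 1401
1401 / 3 = 467
467 / 467 = 1
4203 = 3^2 × 467


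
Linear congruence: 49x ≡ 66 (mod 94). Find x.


GCD(49, 94) = 1, unique solution
a^(-1) mod 94 = 71
x = 71 * 66 mod 94 = 80

x ≡ 80 (mod 94)


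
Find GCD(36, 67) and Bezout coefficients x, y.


Tabular extended Euclidean (each row: r = 36*s + 67*t):
r=36, s=1, t=0
r=67, s=0, t=1
q=0: r=36, s=1, t=0   [36*(1) + 67*(0) = 36]
q=1: r=31, s=-1, t=1   [36*(-1) + 67*(1) = 31]
q=1: r=5, s=2, t=-1   [36*(2) + 67*(-1) = 5]
q=6: r=1, s=-13, t=7   [36*(-13) + 67*(7) = 1]
q=5: r=0, s=67, t=-36   [36*(67) + 67*(-36) = 0]
GCD = 1; from the row with r=1: x=-13, y=7
Check: 36*(-13) + 67*(7) = -468 + 469 = 1

GCD = 1, x = -13, y = 7


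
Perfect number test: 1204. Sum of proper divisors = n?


Proper divisors of 1204: 1, 2, 4, 7, 14, 28, 43, 86, 172, 301, 602
Sum = 1 + 2 + 4 + 7 + 14 + 28 + 43 + 86 + 172 + 301 + 602 = 1260

No, 1204 is not perfect (1260 ≠ 1204)


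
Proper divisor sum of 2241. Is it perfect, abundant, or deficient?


Proper divisors: 1, 3, 9, 27, 83, 249, 747
Sum = 1 + 3 + 9 + 27 + 83 + 249 + 747 = 1119
1119 < 2241 → deficient

s(2241) = 1119 (deficient)


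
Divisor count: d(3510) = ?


3510 = 2^1 × 3^3 × 5^1 × 13^1
d(3510) = (1+1) × (3+1) × (1+1) × (1+1) = 32

32 divisors


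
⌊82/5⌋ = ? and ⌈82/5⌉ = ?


82/5 = 16.4000
floor = 16
ceil = 17

floor = 16, ceil = 17


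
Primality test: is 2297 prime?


Check divisors up to sqrt(2297) = 47.9270
No divisors found.
2297 is prime.

Yes, 2297 is prime


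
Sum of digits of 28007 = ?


2 + 8 + 0 + 0 + 7 = 17


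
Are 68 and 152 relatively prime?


Euclidean algorithm:
152 = 2 * 68 + 16
68 = 4 * 16 + 4
16 = 4 * 4 + 0
GCD(68, 152) = 4

No, not coprime (GCD = 4)


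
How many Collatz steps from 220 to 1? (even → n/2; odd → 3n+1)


220 → 110 → 55 → 166 → 83 → 250 → 125 → 376 → 188 → 94 → 47 → 142 → 71 → 214 → 107 → 322 → 161 → 484 → 242 → 121 → 364 → 182 → 91 → 274 → 137 → 412 → 206 → 103 → 310 → 155 → 466 → 233 → 700 → 350 → 175 → 526 → 263 → 790 → 395 → 1186 → 593 → 1780 → 890 → 445 → 1336 → 668 → 334 → 167 → 502 → 251 → 754 → 377 → 1132 → 566 → 283 → 850 → 425 → 1276 → 638 → 319 → 958 → 479 → 1438 → 719 → 2158 → 1079 → 3238 → 1619 → 4858 → 2429 → 7288 → 3644 → 1822 → 911 → 2734 → 1367 → 4102 → 2051 → 6154 → 3077 → 9232 → 4616 → 2308 → 1154 → 577 → 1732 → 866 → 433 → 1300 → 650 → 325 → 976 → 488 → 244 → 122 → 61 → 184 → 92 → 46 → 23 → 70 → 35 → 106 → 53 → 160 → 80 → 40 → 20 → 10 → 5 → 16 → 8 → 4 → 2 → 1
Total steps = 114

114 steps


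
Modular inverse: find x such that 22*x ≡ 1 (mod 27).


Use the extended Euclidean algorithm on (27, 22); each row r = 27*s + 22*t:
r=27, s=1, t=0
r=22, s=0, t=1
q=1: r=5, s=1, t=-1   [27*(1) + 22*(-1) = 5]
q=4: r=2, s=-4, t=5   [27*(-4) + 22*(5) = 2]
q=2: r=1, s=9, t=-11   [27*(9) + 22*(-11) = 1]
q=2: r=0, s=-22, t=27   [27*(-22) + 22*(27) = 0]
GCD = 1 with t = -11, so 22*(-11) ≡ 1 (mod 27)
Inverse = -11 mod 27 = 16
Check: 22 * 16 = 352 ≡ 1 (mod 27)

22^(-1) ≡ 16 (mod 27)


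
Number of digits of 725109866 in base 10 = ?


725109866 has 9 digits in base 10
floor(log10(725109866)) + 1 = floor(8.8604) + 1 = 9

9 digits (base 10)


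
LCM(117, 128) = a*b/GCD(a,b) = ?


GCD(117, 128) = 1
LCM = 117*128/1 = 14976/1 = 14976

LCM = 14976


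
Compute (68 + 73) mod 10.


68 + 73 = 141
141 mod 10 = 1


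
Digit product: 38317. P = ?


3 × 8 × 3 × 1 × 7 = 504


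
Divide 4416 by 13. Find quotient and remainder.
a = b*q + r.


4416 = 13 * 339 + 9
Check: 4407 + 9 = 4416

q = 339, r = 9


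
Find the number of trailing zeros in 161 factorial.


floor(161/5) = 32
floor(161/25) = 6
floor(161/125) = 1
Total = 39

39 trailing zeros


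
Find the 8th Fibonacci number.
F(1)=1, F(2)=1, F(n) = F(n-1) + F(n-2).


Sequence: 1, 1, 2, 3, 5, 8, 13, 21
F(8) = 21


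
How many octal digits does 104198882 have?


104198882 in base 8 = 615371342
Number of digits = 9

9 digits (base 8)


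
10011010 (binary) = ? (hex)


10011010 (base 2) = 154 (decimal)
154 (decimal) = 9A (base 16)


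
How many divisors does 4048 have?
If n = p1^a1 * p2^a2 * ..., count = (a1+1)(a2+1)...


4048 = 2^4 × 11^1 × 23^1
d(4048) = (4+1) × (1+1) × (1+1) = 20

20 divisors


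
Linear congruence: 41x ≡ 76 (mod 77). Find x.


GCD(41, 77) = 1, unique solution
a^(-1) mod 77 = 62
x = 62 * 76 mod 77 = 15

x ≡ 15 (mod 77)


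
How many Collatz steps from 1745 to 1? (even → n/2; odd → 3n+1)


1745 → 5236 → 2618 → 1309 → 3928 → 1964 → 982 → 491 → 1474 → 737 → 2212 → 1106 → 553 → 1660 → 830 → 415 → 1246 → 623 → 1870 → 935 → 2806 → 1403 → 4210 → 2105 → 6316 → 3158 → 1579 → 4738 → 2369 → 7108 → 3554 → 1777 → 5332 → 2666 → 1333 → 4000 → 2000 → 1000 → 500 → 250 → 125 → 376 → 188 → 94 → 47 → 142 → 71 → 214 → 107 → 322 → 161 → 484 → 242 → 121 → 364 → 182 → 91 → 274 → 137 → 412 → 206 → 103 → 310 → 155 → 466 → 233 → 700 → 350 → 175 → 526 → 263 → 790 → 395 → 1186 → 593 → 1780 → 890 → 445 → 1336 → 668 → 334 → 167 → 502 → 251 → 754 → 377 → 1132 → 566 → 283 → 850 → 425 → 1276 → 638 → 319 → 958 → 479 → 1438 → 719 → 2158 → 1079 → 3238 → 1619 → 4858 → 2429 → 7288 → 3644 → 1822 → 911 → 2734 → 1367 → 4102 → 2051 → 6154 → 3077 → 9232 → 4616 → 2308 → 1154 → 577 → 1732 → 866 → 433 → 1300 → 650 → 325 → 976 → 488 → 244 → 122 → 61 → 184 → 92 → 46 → 23 → 70 → 35 → 106 → 53 → 160 → 80 → 40 → 20 → 10 → 5 → 16 → 8 → 4 → 2 → 1
Total steps = 148

148 steps


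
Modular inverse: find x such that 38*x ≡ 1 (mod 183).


Use the extended Euclidean algorithm on (183, 38); each row r = 183*s + 38*t:
r=183, s=1, t=0
r=38, s=0, t=1
q=4: r=31, s=1, t=-4   [183*(1) + 38*(-4) = 31]
q=1: r=7, s=-1, t=5   [183*(-1) + 38*(5) = 7]
q=4: r=3, s=5, t=-24   [183*(5) + 38*(-24) = 3]
q=2: r=1, s=-11, t=53   [183*(-11) + 38*(53) = 1]
q=3: r=0, s=38, t=-183   [183*(38) + 38*(-183) = 0]
GCD = 1 with t = 53, so 38*(53) ≡ 1 (mod 183)
Inverse = 53 mod 183 = 53
Check: 38 * 53 = 2014 ≡ 1 (mod 183)

38^(-1) ≡ 53 (mod 183)


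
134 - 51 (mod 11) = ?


134 - 51 = 83
83 mod 11 = 6


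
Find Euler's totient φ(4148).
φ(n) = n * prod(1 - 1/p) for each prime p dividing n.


4148 = 2^2 × 17 × 61
Prime factors: 2, 17, 61
φ(4148) = 4148 × (1-1/2) × (1-1/17) × (1-1/61)
= 4148 × 1/2 × 16/17 × 60/61 = 1920

φ(4148) = 1920


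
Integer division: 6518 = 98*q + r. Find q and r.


6518 = 98 * 66 + 50
Check: 6468 + 50 = 6518

q = 66, r = 50


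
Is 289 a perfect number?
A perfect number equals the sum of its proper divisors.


Proper divisors of 289: 1, 17
Sum = 1 + 17 = 18

No, 289 is not perfect (18 ≠ 289)


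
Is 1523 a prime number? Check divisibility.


Check divisors up to sqrt(1523) = 39.0256
No divisors found.
1523 is prime.

Yes, 1523 is prime


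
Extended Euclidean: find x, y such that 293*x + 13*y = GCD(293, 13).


Tabular extended Euclidean (each row: r = 293*s + 13*t):
r=293, s=1, t=0
r=13, s=0, t=1
q=22: r=7, s=1, t=-22   [293*(1) + 13*(-22) = 7]
q=1: r=6, s=-1, t=23   [293*(-1) + 13*(23) = 6]
q=1: r=1, s=2, t=-45   [293*(2) + 13*(-45) = 1]
q=6: r=0, s=-13, t=293   [293*(-13) + 13*(293) = 0]
GCD = 1; from the row with r=1: x=2, y=-45
Check: 293*(2) + 13*(-45) = 586 - 585 = 1

GCD = 1, x = 2, y = -45


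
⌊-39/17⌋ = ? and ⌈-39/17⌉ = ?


-39/17 = -2.2941
floor = -3
ceil = -2

floor = -3, ceil = -2


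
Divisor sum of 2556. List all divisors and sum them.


Divisors of 2556: 1, 2, 3, 4, 6, 9, 12, 18, 36, 71, 142, 213, 284, 426, 639, 852, 1278, 2556
Sum = 1 + 2 + 3 + 4 + 6 + 9 + 12 + 18 + 36 + 71 + 142 + 213 + 284 + 426 + 639 + 852 + 1278 + 2556 = 6552

σ(2556) = 6552


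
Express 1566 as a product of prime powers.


1566 / 2 = 783
783 / 3 = 261
261 / 3 = 87
87 / 3 = 29
29 / 29 = 1
1566 = 2 × 3^3 × 29


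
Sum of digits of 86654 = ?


8 + 6 + 6 + 5 + 4 = 29


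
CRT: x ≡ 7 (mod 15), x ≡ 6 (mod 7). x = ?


M = 15*7 = 105
M1 = M/15 = 7, M2 = M/7 = 15
M1^(-1) mod 15 = 13, M2^(-1) mod 7 = 1
x = 7*7*13 + 6*15*1 = 727
727 mod 105 = 97
Check: 97 mod 15 = 7 ✓, 97 mod 7 = 6 ✓

x ≡ 97 (mod 105)


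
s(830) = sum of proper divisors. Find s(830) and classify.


Proper divisors: 1, 2, 5, 10, 83, 166, 415
Sum = 1 + 2 + 5 + 10 + 83 + 166 + 415 = 682
682 < 830 → deficient

s(830) = 682 (deficient)


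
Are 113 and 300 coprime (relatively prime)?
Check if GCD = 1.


Euclidean algorithm:
300 = 2 * 113 + 74
113 = 1 * 74 + 39
74 = 1 * 39 + 35
39 = 1 * 35 + 4
35 = 8 * 4 + 3
4 = 1 * 3 + 1
3 = 3 * 1 + 0
GCD(113, 300) = 1

Yes, coprime (GCD = 1)


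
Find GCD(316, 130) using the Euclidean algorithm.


316 = 2 * 130 + 56
130 = 2 * 56 + 18
56 = 3 * 18 + 2
18 = 9 * 2 + 0
GCD = 2


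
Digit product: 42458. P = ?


4 × 2 × 4 × 5 × 8 = 1280


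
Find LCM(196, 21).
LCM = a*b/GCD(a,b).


GCD(196, 21) = 7
LCM = 196*21/7 = 4116/7 = 588

LCM = 588


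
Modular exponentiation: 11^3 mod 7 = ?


11^1 mod 7 = 4
11^2 mod 7 = 2
11^3 mod 7 = 1


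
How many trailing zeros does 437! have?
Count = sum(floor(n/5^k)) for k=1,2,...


floor(437/5) = 87
floor(437/25) = 17
floor(437/125) = 3
Total = 107

107 trailing zeros


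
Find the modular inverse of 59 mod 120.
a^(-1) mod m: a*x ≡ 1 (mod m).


Use the extended Euclidean algorithm on (120, 59); each row r = 120*s + 59*t:
r=120, s=1, t=0
r=59, s=0, t=1
q=2: r=2, s=1, t=-2   [120*(1) + 59*(-2) = 2]
q=29: r=1, s=-29, t=59   [120*(-29) + 59*(59) = 1]
q=2: r=0, s=59, t=-120   [120*(59) + 59*(-120) = 0]
GCD = 1 with t = 59, so 59*(59) ≡ 1 (mod 120)
Inverse = 59 mod 120 = 59
Check: 59 * 59 = 3481 ≡ 1 (mod 120)

59^(-1) ≡ 59 (mod 120)


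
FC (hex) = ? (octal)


FC (base 16) = 252 (decimal)
252 (decimal) = 374 (base 8)


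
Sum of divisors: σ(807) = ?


Divisors of 807: 1, 3, 269, 807
Sum = 1 + 3 + 269 + 807 = 1080

σ(807) = 1080


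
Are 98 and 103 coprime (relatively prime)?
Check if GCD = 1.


Euclidean algorithm:
103 = 1 * 98 + 5
98 = 19 * 5 + 3
5 = 1 * 3 + 2
3 = 1 * 2 + 1
2 = 2 * 1 + 0
GCD(98, 103) = 1

Yes, coprime (GCD = 1)


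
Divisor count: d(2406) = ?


2406 = 2^1 × 3^1 × 401^1
d(2406) = (1+1) × (1+1) × (1+1) = 8

8 divisors


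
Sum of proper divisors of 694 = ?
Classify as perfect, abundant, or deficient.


Proper divisors: 1, 2, 347
Sum = 1 + 2 + 347 = 350
350 < 694 → deficient

s(694) = 350 (deficient)


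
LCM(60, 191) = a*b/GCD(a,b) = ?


GCD(60, 191) = 1
LCM = 60*191/1 = 11460/1 = 11460

LCM = 11460


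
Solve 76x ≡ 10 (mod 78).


GCD(76, 78) = 2 divides 10
Divide: 38x ≡ 5 (mod 39)
x ≡ 34 (mod 39)


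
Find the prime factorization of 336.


336 / 2 = 168
168 / 2 = 84
84 / 2 = 42
42 / 2 = 21
21 / 3 = 7
7 / 7 = 1
336 = 2^4 × 3 × 7


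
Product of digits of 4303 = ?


4 × 3 × 0 × 3 = 0


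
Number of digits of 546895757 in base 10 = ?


546895757 has 9 digits in base 10
floor(log10(546895757)) + 1 = floor(8.7379) + 1 = 9

9 digits (base 10)


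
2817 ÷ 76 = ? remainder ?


2817 = 76 * 37 + 5
Check: 2812 + 5 = 2817

q = 37, r = 5


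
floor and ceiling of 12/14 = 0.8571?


12/14 = 0.8571
floor = 0
ceil = 1

floor = 0, ceil = 1


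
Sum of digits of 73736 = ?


7 + 3 + 7 + 3 + 6 = 26


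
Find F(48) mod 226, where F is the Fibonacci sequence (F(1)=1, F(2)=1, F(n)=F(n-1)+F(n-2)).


F(k) mod 226 for k=1..48:
1, 1, 2, 3, 5, 8, 13, 21, 34, 55, 89, 144, 7, 151, 158, 83, 15, 98, 113, 211, 98, 83, 181, 38, 219, 31, 24, 55, 79, 134, 213, 121, 108, 3, 111, 114, 225, 113, 112, 225, 111, 110, 221, 105, 100, 205, 79, 58
F(48) mod 226 = 58


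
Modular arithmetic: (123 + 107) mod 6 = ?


123 + 107 = 230
230 mod 6 = 2


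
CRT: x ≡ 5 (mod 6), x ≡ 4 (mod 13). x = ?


M = 6*13 = 78
M1 = M/6 = 13, M2 = M/13 = 6
M1^(-1) mod 6 = 1, M2^(-1) mod 13 = 11
x = 5*13*1 + 4*6*11 = 329
329 mod 78 = 17
Check: 17 mod 6 = 5 ✓, 17 mod 13 = 4 ✓

x ≡ 17 (mod 78)


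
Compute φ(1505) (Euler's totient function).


1505 = 5 × 7 × 43
Prime factors: 5, 7, 43
φ(1505) = 1505 × (1-1/5) × (1-1/7) × (1-1/43)
= 1505 × 4/5 × 6/7 × 42/43 = 1008

φ(1505) = 1008


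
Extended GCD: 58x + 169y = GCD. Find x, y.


Tabular extended Euclidean (each row: r = 58*s + 169*t):
r=58, s=1, t=0
r=169, s=0, t=1
q=0: r=58, s=1, t=0   [58*(1) + 169*(0) = 58]
q=2: r=53, s=-2, t=1   [58*(-2) + 169*(1) = 53]
q=1: r=5, s=3, t=-1   [58*(3) + 169*(-1) = 5]
q=10: r=3, s=-32, t=11   [58*(-32) + 169*(11) = 3]
q=1: r=2, s=35, t=-12   [58*(35) + 169*(-12) = 2]
q=1: r=1, s=-67, t=23   [58*(-67) + 169*(23) = 1]
q=2: r=0, s=169, t=-58   [58*(169) + 169*(-58) = 0]
GCD = 1; from the row with r=1: x=-67, y=23
Check: 58*(-67) + 169*(23) = -3886 + 3887 = 1

GCD = 1, x = -67, y = 23


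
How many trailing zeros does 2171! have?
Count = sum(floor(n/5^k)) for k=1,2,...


floor(2171/5) = 434
floor(2171/25) = 86
floor(2171/125) = 17
floor(2171/625) = 3
Total = 540

540 trailing zeros


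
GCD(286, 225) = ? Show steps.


286 = 1 * 225 + 61
225 = 3 * 61 + 42
61 = 1 * 42 + 19
42 = 2 * 19 + 4
19 = 4 * 4 + 3
4 = 1 * 3 + 1
3 = 3 * 1 + 0
GCD = 1


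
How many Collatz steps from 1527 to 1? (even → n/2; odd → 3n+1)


1527 → 4582 → 2291 → 6874 → 3437 → 10312 → 5156 → 2578 → 1289 → 3868 → 1934 → 967 → 2902 → 1451 → 4354 → 2177 → 6532 → 3266 → 1633 → 4900 → 2450 → 1225 → 3676 → 1838 → 919 → 2758 → 1379 → 4138 → 2069 → 6208 → 3104 → 1552 → 776 → 388 → 194 → 97 → 292 → 146 → 73 → 220 → 110 → 55 → 166 → 83 → 250 → 125 → 376 → 188 → 94 → 47 → 142 → 71 → 214 → 107 → 322 → 161 → 484 → 242 → 121 → 364 → 182 → 91 → 274 → 137 → 412 → 206 → 103 → 310 → 155 → 466 → 233 → 700 → 350 → 175 → 526 → 263 → 790 → 395 → 1186 → 593 → 1780 → 890 → 445 → 1336 → 668 → 334 → 167 → 502 → 251 → 754 → 377 → 1132 → 566 → 283 → 850 → 425 → 1276 → 638 → 319 → 958 → 479 → 1438 → 719 → 2158 → 1079 → 3238 → 1619 → 4858 → 2429 → 7288 → 3644 → 1822 → 911 → 2734 → 1367 → 4102 → 2051 → 6154 → 3077 → 9232 → 4616 → 2308 → 1154 → 577 → 1732 → 866 → 433 → 1300 → 650 → 325 → 976 → 488 → 244 → 122 → 61 → 184 → 92 → 46 → 23 → 70 → 35 → 106 → 53 → 160 → 80 → 40 → 20 → 10 → 5 → 16 → 8 → 4 → 2 → 1
Total steps = 153

153 steps


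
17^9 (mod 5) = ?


17^1 mod 5 = 2
17^2 mod 5 = 4
17^3 mod 5 = 3
17^4 mod 5 = 1
17^5 mod 5 = 2
17^6 mod 5 = 4
17^7 mod 5 = 3
17^8 mod 5 = 1
17^9 mod 5 = 2


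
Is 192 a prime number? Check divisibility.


192 / 2 = 96 (exact division)
192 is NOT prime.

No, 192 is not prime


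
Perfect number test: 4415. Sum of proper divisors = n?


Proper divisors of 4415: 1, 5, 883
Sum = 1 + 5 + 883 = 889

No, 4415 is not perfect (889 ≠ 4415)


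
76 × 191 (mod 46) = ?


76 × 191 = 14516
14516 mod 46 = 26


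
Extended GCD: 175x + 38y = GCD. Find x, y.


Tabular extended Euclidean (each row: r = 175*s + 38*t):
r=175, s=1, t=0
r=38, s=0, t=1
q=4: r=23, s=1, t=-4   [175*(1) + 38*(-4) = 23]
q=1: r=15, s=-1, t=5   [175*(-1) + 38*(5) = 15]
q=1: r=8, s=2, t=-9   [175*(2) + 38*(-9) = 8]
q=1: r=7, s=-3, t=14   [175*(-3) + 38*(14) = 7]
q=1: r=1, s=5, t=-23   [175*(5) + 38*(-23) = 1]
q=7: r=0, s=-38, t=175   [175*(-38) + 38*(175) = 0]
GCD = 1; from the row with r=1: x=5, y=-23
Check: 175*(5) + 38*(-23) = 875 - 874 = 1

GCD = 1, x = 5, y = -23


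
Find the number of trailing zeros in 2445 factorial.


floor(2445/5) = 489
floor(2445/25) = 97
floor(2445/125) = 19
floor(2445/625) = 3
Total = 608

608 trailing zeros


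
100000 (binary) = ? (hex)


100000 (base 2) = 32 (decimal)
32 (decimal) = 20 (base 16)


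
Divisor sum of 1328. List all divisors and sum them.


Divisors of 1328: 1, 2, 4, 8, 16, 83, 166, 332, 664, 1328
Sum = 1 + 2 + 4 + 8 + 16 + 83 + 166 + 332 + 664 + 1328 = 2604

σ(1328) = 2604


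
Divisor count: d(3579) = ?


3579 = 3^1 × 1193^1
d(3579) = (1+1) × (1+1) = 4

4 divisors


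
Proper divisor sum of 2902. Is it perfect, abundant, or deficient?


Proper divisors: 1, 2, 1451
Sum = 1 + 2 + 1451 = 1454
1454 < 2902 → deficient

s(2902) = 1454 (deficient)


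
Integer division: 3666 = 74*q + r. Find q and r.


3666 = 74 * 49 + 40
Check: 3626 + 40 = 3666

q = 49, r = 40


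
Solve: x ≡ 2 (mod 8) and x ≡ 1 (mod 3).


M = 8*3 = 24
M1 = M/8 = 3, M2 = M/3 = 8
M1^(-1) mod 8 = 3, M2^(-1) mod 3 = 2
x = 2*3*3 + 1*8*2 = 34
34 mod 24 = 10
Check: 10 mod 8 = 2 ✓, 10 mod 3 = 1 ✓

x ≡ 10 (mod 24)


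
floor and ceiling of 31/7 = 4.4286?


31/7 = 4.4286
floor = 4
ceil = 5

floor = 4, ceil = 5


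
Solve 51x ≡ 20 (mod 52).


GCD(51, 52) = 1, unique solution
a^(-1) mod 52 = 51
x = 51 * 20 mod 52 = 32

x ≡ 32 (mod 52)


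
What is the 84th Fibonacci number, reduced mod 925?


F(k) mod 925 for k=1..84:
1, 1, 2, 3, 5, 8, 13, 21, 34, 55, 89, 144, 233, 377, 610, 62, 672, 734, 481, 290, 771, 136, 907, 118, 100, 218, 318, 536, 854, 465, 394, 859, 328, 262, 590, 852, 517, 444, 36, 480, 516, 71, 587, 658, 320, 53, 373, 426, 799, 300, 174, 474, 648, 197, 845, 117, 37, 154, 191, 345, 536, 881, 492, 448, 15, 463, 478, 16, 494, 510, 79, 589, 668, 332, 75, 407, 482, 889, 446, 410, 856, 341, 272, 613
F(84) mod 925 = 613


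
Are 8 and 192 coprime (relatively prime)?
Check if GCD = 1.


Euclidean algorithm:
192 = 24 * 8 + 0
GCD(8, 192) = 8

No, not coprime (GCD = 8)


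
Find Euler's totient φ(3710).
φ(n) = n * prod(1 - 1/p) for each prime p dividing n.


3710 = 2 × 5 × 7 × 53
Prime factors: 2, 5, 7, 53
φ(3710) = 3710 × (1-1/2) × (1-1/5) × (1-1/7) × (1-1/53)
= 3710 × 1/2 × 4/5 × 6/7 × 52/53 = 1248

φ(3710) = 1248


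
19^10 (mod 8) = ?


19^1 mod 8 = 3
19^2 mod 8 = 1
19^3 mod 8 = 3
19^4 mod 8 = 1
19^5 mod 8 = 3
19^6 mod 8 = 1
19^7 mod 8 = 3
19^8 mod 8 = 1
19^9 mod 8 = 3
19^10 mod 8 = 1


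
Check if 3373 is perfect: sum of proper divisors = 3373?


Proper divisors of 3373: 1
Sum = 1 = 1

No, 3373 is not perfect (1 ≠ 3373)


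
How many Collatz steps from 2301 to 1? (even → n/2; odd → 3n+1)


2301 → 6904 → 3452 → 1726 → 863 → 2590 → 1295 → 3886 → 1943 → 5830 → 2915 → 8746 → 4373 → 13120 → 6560 → 3280 → 1640 → 820 → 410 → 205 → 616 → 308 → 154 → 77 → 232 → 116 → 58 → 29 → 88 → 44 → 22 → 11 → 34 → 17 → 52 → 26 → 13 → 40 → 20 → 10 → 5 → 16 → 8 → 4 → 2 → 1
Total steps = 45

45 steps


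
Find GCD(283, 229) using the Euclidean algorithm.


283 = 1 * 229 + 54
229 = 4 * 54 + 13
54 = 4 * 13 + 2
13 = 6 * 2 + 1
2 = 2 * 1 + 0
GCD = 1


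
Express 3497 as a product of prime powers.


3497 / 13 = 269
269 / 269 = 1
3497 = 13 × 269


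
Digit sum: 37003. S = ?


3 + 7 + 0 + 0 + 3 = 13


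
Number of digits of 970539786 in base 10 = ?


970539786 has 9 digits in base 10
floor(log10(970539786)) + 1 = floor(8.9870) + 1 = 9

9 digits (base 10)


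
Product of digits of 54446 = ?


5 × 4 × 4 × 4 × 6 = 1920


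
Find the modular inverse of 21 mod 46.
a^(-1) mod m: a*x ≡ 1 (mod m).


Use the extended Euclidean algorithm on (46, 21); each row r = 46*s + 21*t:
r=46, s=1, t=0
r=21, s=0, t=1
q=2: r=4, s=1, t=-2   [46*(1) + 21*(-2) = 4]
q=5: r=1, s=-5, t=11   [46*(-5) + 21*(11) = 1]
q=4: r=0, s=21, t=-46   [46*(21) + 21*(-46) = 0]
GCD = 1 with t = 11, so 21*(11) ≡ 1 (mod 46)
Inverse = 11 mod 46 = 11
Check: 21 * 11 = 231 ≡ 1 (mod 46)

21^(-1) ≡ 11 (mod 46)


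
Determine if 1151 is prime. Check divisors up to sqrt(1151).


Check divisors up to sqrt(1151) = 33.9264
No divisors found.
1151 is prime.

Yes, 1151 is prime


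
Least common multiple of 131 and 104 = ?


GCD(131, 104) = 1
LCM = 131*104/1 = 13624/1 = 13624

LCM = 13624


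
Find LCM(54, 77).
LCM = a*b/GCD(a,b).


GCD(54, 77) = 1
LCM = 54*77/1 = 4158/1 = 4158

LCM = 4158


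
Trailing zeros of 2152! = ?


floor(2152/5) = 430
floor(2152/25) = 86
floor(2152/125) = 17
floor(2152/625) = 3
Total = 536

536 trailing zeros


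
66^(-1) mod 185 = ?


Use the extended Euclidean algorithm on (185, 66); each row r = 185*s + 66*t:
r=185, s=1, t=0
r=66, s=0, t=1
q=2: r=53, s=1, t=-2   [185*(1) + 66*(-2) = 53]
q=1: r=13, s=-1, t=3   [185*(-1) + 66*(3) = 13]
q=4: r=1, s=5, t=-14   [185*(5) + 66*(-14) = 1]
q=13: r=0, s=-66, t=185   [185*(-66) + 66*(185) = 0]
GCD = 1 with t = -14, so 66*(-14) ≡ 1 (mod 185)
Inverse = -14 mod 185 = 171
Check: 66 * 171 = 11286 ≡ 1 (mod 185)

66^(-1) ≡ 171 (mod 185)


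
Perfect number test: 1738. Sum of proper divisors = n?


Proper divisors of 1738: 1, 2, 11, 22, 79, 158, 869
Sum = 1 + 2 + 11 + 22 + 79 + 158 + 869 = 1142

No, 1738 is not perfect (1142 ≠ 1738)


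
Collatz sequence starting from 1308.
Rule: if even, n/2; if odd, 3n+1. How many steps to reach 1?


1308 → 654 → 327 → 982 → 491 → 1474 → 737 → 2212 → 1106 → 553 → 1660 → 830 → 415 → 1246 → 623 → 1870 → 935 → 2806 → 1403 → 4210 → 2105 → 6316 → 3158 → 1579 → 4738 → 2369 → 7108 → 3554 → 1777 → 5332 → 2666 → 1333 → 4000 → 2000 → 1000 → 500 → 250 → 125 → 376 → 188 → 94 → 47 → 142 → 71 → 214 → 107 → 322 → 161 → 484 → 242 → 121 → 364 → 182 → 91 → 274 → 137 → 412 → 206 → 103 → 310 → 155 → 466 → 233 → 700 → 350 → 175 → 526 → 263 → 790 → 395 → 1186 → 593 → 1780 → 890 → 445 → 1336 → 668 → 334 → 167 → 502 → 251 → 754 → 377 → 1132 → 566 → 283 → 850 → 425 → 1276 → 638 → 319 → 958 → 479 → 1438 → 719 → 2158 → 1079 → 3238 → 1619 → 4858 → 2429 → 7288 → 3644 → 1822 → 911 → 2734 → 1367 → 4102 → 2051 → 6154 → 3077 → 9232 → 4616 → 2308 → 1154 → 577 → 1732 → 866 → 433 → 1300 → 650 → 325 → 976 → 488 → 244 → 122 → 61 → 184 → 92 → 46 → 23 → 70 → 35 → 106 → 53 → 160 → 80 → 40 → 20 → 10 → 5 → 16 → 8 → 4 → 2 → 1
Total steps = 145

145 steps


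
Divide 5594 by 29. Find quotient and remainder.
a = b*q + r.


5594 = 29 * 192 + 26
Check: 5568 + 26 = 5594

q = 192, r = 26


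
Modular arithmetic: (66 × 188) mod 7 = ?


66 × 188 = 12408
12408 mod 7 = 4


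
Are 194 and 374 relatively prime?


Euclidean algorithm:
374 = 1 * 194 + 180
194 = 1 * 180 + 14
180 = 12 * 14 + 12
14 = 1 * 12 + 2
12 = 6 * 2 + 0
GCD(194, 374) = 2

No, not coprime (GCD = 2)


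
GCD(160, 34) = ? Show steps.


160 = 4 * 34 + 24
34 = 1 * 24 + 10
24 = 2 * 10 + 4
10 = 2 * 4 + 2
4 = 2 * 2 + 0
GCD = 2


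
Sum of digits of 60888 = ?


6 + 0 + 8 + 8 + 8 = 30


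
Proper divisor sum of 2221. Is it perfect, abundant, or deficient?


Proper divisors: 1
Sum = 1 = 1
1 < 2221 → deficient

s(2221) = 1 (deficient)


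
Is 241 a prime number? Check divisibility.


Check divisors up to sqrt(241) = 15.5242
No divisors found.
241 is prime.

Yes, 241 is prime


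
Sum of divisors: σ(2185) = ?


Divisors of 2185: 1, 5, 19, 23, 95, 115, 437, 2185
Sum = 1 + 5 + 19 + 23 + 95 + 115 + 437 + 2185 = 2880

σ(2185) = 2880


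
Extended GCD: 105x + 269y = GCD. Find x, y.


Tabular extended Euclidean (each row: r = 105*s + 269*t):
r=105, s=1, t=0
r=269, s=0, t=1
q=0: r=105, s=1, t=0   [105*(1) + 269*(0) = 105]
q=2: r=59, s=-2, t=1   [105*(-2) + 269*(1) = 59]
q=1: r=46, s=3, t=-1   [105*(3) + 269*(-1) = 46]
q=1: r=13, s=-5, t=2   [105*(-5) + 269*(2) = 13]
q=3: r=7, s=18, t=-7   [105*(18) + 269*(-7) = 7]
q=1: r=6, s=-23, t=9   [105*(-23) + 269*(9) = 6]
q=1: r=1, s=41, t=-16   [105*(41) + 269*(-16) = 1]
q=6: r=0, s=-269, t=105   [105*(-269) + 269*(105) = 0]
GCD = 1; from the row with r=1: x=41, y=-16
Check: 105*(41) + 269*(-16) = 4305 - 4304 = 1

GCD = 1, x = 41, y = -16


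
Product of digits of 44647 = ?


4 × 4 × 6 × 4 × 7 = 2688


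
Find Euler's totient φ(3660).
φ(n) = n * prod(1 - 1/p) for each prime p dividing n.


3660 = 2^2 × 3 × 5 × 61
Prime factors: 2, 3, 5, 61
φ(3660) = 3660 × (1-1/2) × (1-1/3) × (1-1/5) × (1-1/61)
= 3660 × 1/2 × 2/3 × 4/5 × 60/61 = 960

φ(3660) = 960


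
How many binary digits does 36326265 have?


36326265 in base 2 = 10001010100100101101111001
Number of digits = 26

26 digits (base 2)


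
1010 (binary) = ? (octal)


1010 (base 2) = 10 (decimal)
10 (decimal) = 12 (base 8)


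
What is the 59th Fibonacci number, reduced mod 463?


F(k) mod 463 for k=1..59:
1, 1, 2, 3, 5, 8, 13, 21, 34, 55, 89, 144, 233, 377, 147, 61, 208, 269, 14, 283, 297, 117, 414, 68, 19, 87, 106, 193, 299, 29, 328, 357, 222, 116, 338, 454, 329, 320, 186, 43, 229, 272, 38, 310, 348, 195, 80, 275, 355, 167, 59, 226, 285, 48, 333, 381, 251, 169, 420
F(59) mod 463 = 420


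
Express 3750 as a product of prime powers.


3750 / 2 = 1875
1875 / 3 = 625
625 / 5 = 125
125 / 5 = 25
25 / 5 = 5
5 / 5 = 1
3750 = 2 × 3 × 5^4


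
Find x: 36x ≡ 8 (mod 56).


GCD(36, 56) = 4 divides 8
Divide: 9x ≡ 2 (mod 14)
x ≡ 8 (mod 14)


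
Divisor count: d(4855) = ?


4855 = 5^1 × 971^1
d(4855) = (1+1) × (1+1) = 4

4 divisors


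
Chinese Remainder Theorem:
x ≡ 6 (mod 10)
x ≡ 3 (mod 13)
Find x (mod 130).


M = 10*13 = 130
M1 = M/10 = 13, M2 = M/13 = 10
M1^(-1) mod 10 = 7, M2^(-1) mod 13 = 4
x = 6*13*7 + 3*10*4 = 666
666 mod 130 = 16
Check: 16 mod 10 = 6 ✓, 16 mod 13 = 3 ✓

x ≡ 16 (mod 130)


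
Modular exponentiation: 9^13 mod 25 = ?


9^1 mod 25 = 9
9^2 mod 25 = 6
9^3 mod 25 = 4
9^4 mod 25 = 11
9^5 mod 25 = 24
9^6 mod 25 = 16
9^7 mod 25 = 19
9^8 mod 25 = 21
9^9 mod 25 = 14
9^10 mod 25 = 1
9^11 mod 25 = 9
9^12 mod 25 = 6
9^13 mod 25 = 4
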